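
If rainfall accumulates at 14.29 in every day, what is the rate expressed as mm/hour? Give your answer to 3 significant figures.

14.29 in/day × 25.4 mm/in × 0.0416667 day/hour = 15.1 mm/hour.

15.1 mm/hour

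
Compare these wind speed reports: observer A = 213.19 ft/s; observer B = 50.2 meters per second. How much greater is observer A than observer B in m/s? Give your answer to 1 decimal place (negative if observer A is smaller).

14.8 m/s

observer A: 213.19 ft/s = 64.980 m/s.
Difference: 64.980 − 50.200 = 14.8 m/s.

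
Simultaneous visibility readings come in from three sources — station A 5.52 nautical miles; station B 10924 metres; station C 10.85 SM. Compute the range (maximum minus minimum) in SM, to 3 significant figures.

station A: 5.52 nmi = 6.3523 SM.
station B: 10924 m = 6.7879 SM.
Spread: 10.8500 − 6.3523 = 4.50 SM.

4.50 SM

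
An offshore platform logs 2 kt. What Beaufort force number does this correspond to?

2 kt lies in the Beaufort 1 band (light air, 1–3 kt).

Beaufort force 1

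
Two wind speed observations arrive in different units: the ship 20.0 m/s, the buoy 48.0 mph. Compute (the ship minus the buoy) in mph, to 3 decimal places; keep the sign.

-3.261 mph

the ship: 20.0 m/s = 44.73873 mph.
Difference: 44.73873 − 48.00000 = -3.261 mph.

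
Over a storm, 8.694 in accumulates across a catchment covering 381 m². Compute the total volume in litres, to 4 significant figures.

Depth: 8.694 in × 25.4 = 220.8276 mm.
1 mm over 1 m² is 1 L, so volume = 220.8276 × 381 = 84135.316 L ≈ 84140 L.

84140 litres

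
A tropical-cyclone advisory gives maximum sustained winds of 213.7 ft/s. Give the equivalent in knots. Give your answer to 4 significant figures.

1 ft/s = 0.592484 kt, so 213.7 × 0.592484 = 126.6 kt.

126.6 kt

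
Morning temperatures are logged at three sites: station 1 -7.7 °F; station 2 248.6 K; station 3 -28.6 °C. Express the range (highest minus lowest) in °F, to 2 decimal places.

station 1: -7.7 °F = -22.056 °C.
station 2: 248.6 K = -24.550 °C.
Spread: (-22.056) − (-28.600) = 6.544 °C = 11.78 °F.

11.78 °F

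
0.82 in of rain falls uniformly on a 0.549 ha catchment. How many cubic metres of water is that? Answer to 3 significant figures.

114 cubic metres

Depth: 0.82 in × 25.4 = 20.828 mm.
Area: 0.549 ha = 5490 m².
1 mm over 1 m² is 1 L, so volume = 20.828 × 5490 = 114345.72 L = 114 m³.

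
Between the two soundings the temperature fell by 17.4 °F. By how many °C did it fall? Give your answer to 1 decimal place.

Converting a difference, only the 9/5 scale factor applies: Δ°C = 17.4 × 0.5556 = 9.7 °C.

9.7 °C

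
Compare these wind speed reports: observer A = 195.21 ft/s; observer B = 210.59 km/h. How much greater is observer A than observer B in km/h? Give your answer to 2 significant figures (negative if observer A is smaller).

3.6 km/h

observer A: 195.21 ft/s = 214.200 km/h.
Difference: 214.200 − 210.590 = 3.6 km/h.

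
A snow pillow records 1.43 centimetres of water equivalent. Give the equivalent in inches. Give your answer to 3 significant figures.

1 cm = 0.393701 in, so 1.43 × 0.393701 = 0.563 in.

0.563 in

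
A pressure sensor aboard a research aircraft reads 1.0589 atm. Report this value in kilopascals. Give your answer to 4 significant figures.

1 atm = 101.325 kPa, so 1.0589 × 101.325 = 107.3 kPa.

107.3 kPa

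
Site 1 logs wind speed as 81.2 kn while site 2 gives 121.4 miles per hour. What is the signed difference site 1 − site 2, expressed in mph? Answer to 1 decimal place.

site 1: 81.2 kt = 93.443 mph.
Difference: 93.443 − 121.400 = -28.0 mph.

-28.0 mph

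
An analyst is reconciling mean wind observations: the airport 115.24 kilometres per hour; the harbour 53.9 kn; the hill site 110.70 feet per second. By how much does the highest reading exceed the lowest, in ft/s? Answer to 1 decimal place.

the airport: 115.24 km/h = 105.023 ft/s.
the harbour: 53.9 kt = 90.973 ft/s.
Spread: 110.700 − 90.973 = 19.7 ft/s.

19.7 ft/s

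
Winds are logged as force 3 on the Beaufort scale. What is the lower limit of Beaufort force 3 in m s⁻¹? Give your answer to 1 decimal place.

Beaufort 3 (gentle breeze) spans 3.4–5.4 m/s.

3.4 m/s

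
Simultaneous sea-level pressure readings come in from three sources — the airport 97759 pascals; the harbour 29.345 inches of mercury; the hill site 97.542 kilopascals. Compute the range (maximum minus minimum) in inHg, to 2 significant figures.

0.54 inHg

the airport: 97759 Pa = 28.8682 inHg.
the hill site: 97.542 kPa = 28.8041 inHg.
Spread: 29.3450 − 28.8041 = 0.54 inHg.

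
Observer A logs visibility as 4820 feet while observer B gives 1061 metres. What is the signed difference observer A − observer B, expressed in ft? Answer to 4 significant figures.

1339 ft

observer B: 1061 m = 3480.97 ft.
Difference: 4820.00 − 3480.97 = 1339 ft.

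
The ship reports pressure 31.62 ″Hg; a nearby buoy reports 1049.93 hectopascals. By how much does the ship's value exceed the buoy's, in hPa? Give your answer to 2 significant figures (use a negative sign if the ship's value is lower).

21 hPa

the ship: 31.62 inHg = 1070.78 hPa.
Difference: 1070.78 − 1049.93 = 21 hPa.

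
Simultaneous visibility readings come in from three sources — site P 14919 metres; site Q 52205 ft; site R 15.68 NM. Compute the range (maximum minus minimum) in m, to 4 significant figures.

site Q: 52205 ft = 15912.08 m.
site R: 15.68 nmi = 29039.36 m.
Spread: 29039.36 − 14919.00 = 14120 m.

14120 m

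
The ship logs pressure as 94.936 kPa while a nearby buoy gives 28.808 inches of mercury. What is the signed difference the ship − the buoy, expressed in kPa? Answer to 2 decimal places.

-2.62 kPa

the buoy: 28.808 inHg = 97.5551 kPa.
Difference: 94.9360 − 97.5551 = -2.62 kPa.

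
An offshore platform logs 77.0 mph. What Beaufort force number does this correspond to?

Beaufort force 12

77.0 mph = 34.4 m/s, which is Beaufort 12 (hurricane force, ≥32.7 m/s).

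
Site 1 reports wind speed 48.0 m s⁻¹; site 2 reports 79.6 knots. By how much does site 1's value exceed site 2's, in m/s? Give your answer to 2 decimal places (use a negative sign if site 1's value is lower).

7.05 m/s

site 2: 79.6 kt = 40.9498 m/s.
Difference: 48.0000 − 40.9498 = 7.05 m/s.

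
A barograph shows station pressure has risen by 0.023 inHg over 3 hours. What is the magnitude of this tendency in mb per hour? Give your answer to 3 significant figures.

0.260 mb per hour

0.023 inHg / 3 h × 33.8639 mb/inHg = 0.260 mb/h.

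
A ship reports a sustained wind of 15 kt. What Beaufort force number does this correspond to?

Beaufort force 4

15 kt lies in the Beaufort 4 band (moderate breeze, 11–16 kt).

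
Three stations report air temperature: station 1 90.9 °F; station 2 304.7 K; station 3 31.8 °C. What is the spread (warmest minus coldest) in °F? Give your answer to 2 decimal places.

2.11 °F

station 1: 90.9 °F = 32.722 °C.
station 2: 304.7 K = 31.550 °C.
Spread: 32.722 − 31.550 = 1.172 °C = 2.11 °F.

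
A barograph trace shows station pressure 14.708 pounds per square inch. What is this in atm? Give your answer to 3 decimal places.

1 psi = 0.068046 atm, so 14.708 × 0.068046 = 1.001 atm.

1.001 atm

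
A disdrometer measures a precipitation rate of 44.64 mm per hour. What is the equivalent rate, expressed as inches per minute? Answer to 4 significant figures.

44.64 mm/hour × 0.0393701 in/mm × 0.0166667 hour/minute = 0.02929 in/minute.

0.02929 in/minute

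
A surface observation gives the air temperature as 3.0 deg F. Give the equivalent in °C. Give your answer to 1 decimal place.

°C = (°F − 32) × 5/9 = (3.0 − 32) / 1.8 = -16.1 °C.

-16.1 °C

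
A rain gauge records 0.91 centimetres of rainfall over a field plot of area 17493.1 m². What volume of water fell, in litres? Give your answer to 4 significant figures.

159200 litres

Depth: 0.91 cm × 10 = 9.1 mm.
1 mm over 1 m² is 1 L, so volume = 9.1 × 17493.1 = 159187.21 L ≈ 159200 L.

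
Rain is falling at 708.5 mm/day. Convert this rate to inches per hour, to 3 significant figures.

1.16 in/hour

708.5 mm/day × 0.0393701 in/mm × 0.0416667 day/hour = 1.16 in/hour.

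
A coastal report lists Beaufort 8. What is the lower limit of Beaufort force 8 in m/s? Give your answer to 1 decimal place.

Beaufort 8 (gale) spans 17.2–20.7 m/s.

17.2 m/s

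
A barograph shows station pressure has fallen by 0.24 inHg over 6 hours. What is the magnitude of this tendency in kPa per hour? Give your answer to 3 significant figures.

0.24 inHg / 6 h × 3.38639 kPa/inHg = 0.135 kPa/h.

0.135 kPa per hour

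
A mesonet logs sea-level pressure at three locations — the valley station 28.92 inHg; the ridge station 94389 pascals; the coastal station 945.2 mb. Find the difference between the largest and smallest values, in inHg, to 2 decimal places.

the ridge station: 94389 Pa = 27.8731 inHg.
the coastal station: 945.2 mb = 27.9117 inHg.
Spread: 28.9200 − 27.8731 = 1.05 inHg.

1.05 inHg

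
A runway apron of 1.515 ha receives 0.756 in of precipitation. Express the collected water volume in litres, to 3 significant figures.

Depth: 0.756 in × 25.4 = 19.2024 mm.
Area: 1.515 ha = 15150 m².
1 mm over 1 m² is 1 L, so volume = 19.2024 × 15150 = 290916.36 L ≈ 291000 L.

291000 litres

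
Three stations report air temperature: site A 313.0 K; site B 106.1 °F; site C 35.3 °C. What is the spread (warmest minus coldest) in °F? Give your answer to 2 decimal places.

10.56 °F

site A: 313.0 K = 39.850 °C.
site B: 106.1 °F = 41.167 °C.
Spread: 41.167 − 35.300 = 5.867 °C = 10.56 °F.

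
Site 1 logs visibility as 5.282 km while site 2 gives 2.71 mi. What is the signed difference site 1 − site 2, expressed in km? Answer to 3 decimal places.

0.921 km

site 2: 2.71 SM = 4.36132 km.
Difference: 5.28200 − 4.36132 = 0.921 km.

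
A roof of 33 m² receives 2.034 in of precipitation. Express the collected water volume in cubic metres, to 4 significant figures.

1.705 cubic metres

Depth: 2.034 in × 25.4 = 51.6636 mm.
1 mm over 1 m² is 1 L, so volume = 51.6636 × 33 = 1704.8988 L = 1.705 m³.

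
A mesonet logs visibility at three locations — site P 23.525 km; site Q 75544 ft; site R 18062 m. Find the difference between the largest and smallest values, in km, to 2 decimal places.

5.46 km

site Q: 75544 ft = 23.0258 km.
site R: 18062 m = 18.0620 km.
Spread: 23.5250 − 18.0620 = 5.46 km.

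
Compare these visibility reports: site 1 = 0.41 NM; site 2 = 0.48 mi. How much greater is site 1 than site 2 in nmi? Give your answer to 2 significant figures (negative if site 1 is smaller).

-0.0071 nmi

site 2: 0.48 SM = 0.417109 nmi.
Difference: 0.410000 − 0.417109 = -0.0071 nmi.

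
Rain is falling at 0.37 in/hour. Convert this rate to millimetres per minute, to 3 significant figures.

0.37 in/hour × 25.4 mm/in × 0.0166667 hour/minute = 0.157 mm/minute.

0.157 mm/minute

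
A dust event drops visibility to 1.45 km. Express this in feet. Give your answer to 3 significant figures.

1 km = 3280.84 ft, so 1.45 × 3280.84 = 4760 ft.

4760 ft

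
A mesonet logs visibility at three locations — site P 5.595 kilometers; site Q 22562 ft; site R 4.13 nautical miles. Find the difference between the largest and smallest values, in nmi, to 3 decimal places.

site P: 5.595 km = 3.02106 nmi.
site Q: 22562 ft = 3.71323 nmi.
Spread: 4.13000 − 3.02106 = 1.109 nmi.

1.109 nmi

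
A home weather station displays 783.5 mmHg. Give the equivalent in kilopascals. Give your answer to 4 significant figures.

104.5 kPa

1 mmHg = 0.133322 kPa, so 783.5 × 0.133322 = 104.5 kPa.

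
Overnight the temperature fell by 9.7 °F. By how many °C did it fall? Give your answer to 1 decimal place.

5.4 °C

Converting a difference, only the 9/5 scale factor applies: Δ°C = 9.7 × 0.5556 = 5.4 °C.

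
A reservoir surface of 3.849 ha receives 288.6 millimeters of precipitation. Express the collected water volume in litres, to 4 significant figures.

11110000 litres

Area: 3.849 ha = 38490 m².
1 mm over 1 m² is 1 L, so volume = 288.6 × 38490 = 11108214 L ≈ 11110000 L.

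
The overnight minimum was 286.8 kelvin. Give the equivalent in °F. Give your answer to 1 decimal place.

56.6 °F

First to °C: 13.65 °C.
Then to °F: 56.6 °F.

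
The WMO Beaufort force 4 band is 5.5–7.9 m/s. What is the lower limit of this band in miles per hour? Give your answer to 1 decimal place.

12.3 mph

5.5–7.9 m/s × 2.237 = 12.3–17.7 mph.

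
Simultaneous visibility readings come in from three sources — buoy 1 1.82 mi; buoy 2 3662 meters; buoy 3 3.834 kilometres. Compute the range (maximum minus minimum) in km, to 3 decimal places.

buoy 1: 1.82 SM = 2.92901 km.
buoy 2: 3662 m = 3.66200 km.
Spread: 3.83400 − 2.92901 = 0.905 km.

0.905 km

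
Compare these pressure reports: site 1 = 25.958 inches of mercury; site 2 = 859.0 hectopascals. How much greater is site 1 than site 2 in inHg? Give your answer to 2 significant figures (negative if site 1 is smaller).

site 2: 859.0 hPa = 25.3663 inHg.
Difference: 25.9580 − 25.3663 = 0.59 inHg.

0.59 inHg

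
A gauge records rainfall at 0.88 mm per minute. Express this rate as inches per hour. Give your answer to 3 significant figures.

0.88 mm/minute × 0.0393701 in/mm × 60 minute/hour = 2.08 in/hour.

2.08 in/hour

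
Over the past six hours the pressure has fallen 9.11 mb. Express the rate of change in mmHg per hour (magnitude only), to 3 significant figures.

9.11 mb / 6 h × 0.750062 mmHg/mb = 1.14 mmHg/h.

1.14 mmHg per hour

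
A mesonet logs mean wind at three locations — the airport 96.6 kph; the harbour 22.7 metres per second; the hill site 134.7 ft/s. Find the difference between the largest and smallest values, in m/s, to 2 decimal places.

18.36 m/s

the airport: 96.6 km/h = 26.8333 m/s.
the hill site: 134.7 ft/s = 41.0566 m/s.
Spread: 41.0566 − 22.7000 = 18.36 m/s.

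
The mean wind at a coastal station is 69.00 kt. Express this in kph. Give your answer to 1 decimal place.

1 kt = 1.852 km/h, so 69.00 × 1.852 = 127.8 km/h.

127.8 km/h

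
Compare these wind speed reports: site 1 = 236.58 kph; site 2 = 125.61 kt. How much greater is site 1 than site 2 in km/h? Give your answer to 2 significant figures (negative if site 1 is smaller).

site 2: 125.61 kt = 232.6297 km/h.
Difference: 236.5800 − 232.6297 = 4.0 km/h.

4.0 km/h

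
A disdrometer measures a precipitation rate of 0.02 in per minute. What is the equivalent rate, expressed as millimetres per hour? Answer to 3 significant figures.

0.02 in/minute × 25.4 mm/in × 60 minute/hour = 30.5 mm/hour.

30.5 mm/hour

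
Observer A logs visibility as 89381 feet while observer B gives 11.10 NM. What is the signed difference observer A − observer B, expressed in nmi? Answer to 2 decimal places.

observer A: 89381 ft = 14.7102 nmi.
Difference: 14.7102 − 11.1000 = 3.61 nmi.

3.61 nmi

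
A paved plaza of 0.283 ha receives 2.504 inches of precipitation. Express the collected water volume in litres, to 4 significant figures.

Depth: 2.504 in × 25.4 = 63.6016 mm.
Area: 0.283 ha = 2830 m².
1 mm over 1 m² is 1 L, so volume = 63.6016 × 2830 = 179992.53 L ≈ 180000 L.

180000 litres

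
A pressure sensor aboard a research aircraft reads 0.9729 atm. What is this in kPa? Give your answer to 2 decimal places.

98.58 kPa

1 atm = 101.325 kPa, so 0.9729 × 101.325 = 98.58 kPa.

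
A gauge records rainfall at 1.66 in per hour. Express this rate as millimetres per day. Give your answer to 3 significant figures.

1010 mm/day

1.66 in/hour × 25.4 mm/in × 24 hour/day = 1010 mm/day.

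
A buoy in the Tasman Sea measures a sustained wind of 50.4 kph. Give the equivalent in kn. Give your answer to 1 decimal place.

1 km/h = 0.539957 kt, so 50.4 × 0.539957 = 27.2 kt.

27.2 kt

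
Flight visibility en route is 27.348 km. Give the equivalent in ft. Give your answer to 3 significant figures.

89700 ft

1 km = 3280.84 ft, so 27.348 × 3280.84 = 89700 ft.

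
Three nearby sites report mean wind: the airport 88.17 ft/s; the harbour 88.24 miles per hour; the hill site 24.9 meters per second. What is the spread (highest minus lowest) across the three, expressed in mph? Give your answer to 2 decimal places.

the airport: 88.17 ft/s = 60.1159 mph.
the hill site: 24.9 m/s = 55.6997 mph.
Spread: 88.2400 − 55.6997 = 32.54 mph.

32.54 mph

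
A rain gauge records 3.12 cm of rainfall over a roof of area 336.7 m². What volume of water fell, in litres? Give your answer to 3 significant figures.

10500 litres

Depth: 3.12 cm × 10 = 31.2 mm.
1 mm over 1 m² is 1 L, so volume = 31.2 × 336.7 = 10505.04 L ≈ 10500 L.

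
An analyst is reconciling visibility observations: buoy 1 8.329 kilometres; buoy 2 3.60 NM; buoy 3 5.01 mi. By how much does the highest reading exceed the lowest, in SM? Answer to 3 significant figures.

1.03 SM

buoy 1: 8.329 km = 5.1754 SM.
buoy 2: 3.60 nmi = 4.1428 SM.
Spread: 5.1754 − 4.1428 = 1.03 SM.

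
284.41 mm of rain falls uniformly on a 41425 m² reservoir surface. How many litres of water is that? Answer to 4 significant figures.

11780000 litres

1 mm over 1 m² is 1 L, so volume = 284.41 × 41425 = 11781684 L ≈ 11780000 L.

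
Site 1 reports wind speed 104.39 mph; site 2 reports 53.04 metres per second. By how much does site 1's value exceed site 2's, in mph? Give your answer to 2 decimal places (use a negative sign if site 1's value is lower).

site 2: 53.04 m/s = 118.6471 mph.
Difference: 104.3900 − 118.6471 = -14.26 mph.

-14.26 mph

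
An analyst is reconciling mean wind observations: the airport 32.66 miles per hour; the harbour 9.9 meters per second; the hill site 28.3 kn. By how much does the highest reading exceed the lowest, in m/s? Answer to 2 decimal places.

the airport: 32.66 mph = 14.6003 m/s.
the hill site: 28.3 kt = 14.5588 m/s.
Spread: 14.6003 − 9.9000 = 4.70 m/s.

4.70 m/s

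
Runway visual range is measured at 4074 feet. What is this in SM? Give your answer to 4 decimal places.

0.7716 SM

1 ft = 0.000189394 SM, so 4074 × 0.000189394 = 0.7716 SM.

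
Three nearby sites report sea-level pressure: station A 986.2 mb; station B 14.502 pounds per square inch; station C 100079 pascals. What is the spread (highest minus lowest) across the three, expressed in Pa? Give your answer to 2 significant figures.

1500 Pa

station A: 986.2 mb = 98620.00 Pa.
station B: 14.502 psi = 99987.77 Pa.
Spread: 100079.00 − 98620.00 = 1500 Pa.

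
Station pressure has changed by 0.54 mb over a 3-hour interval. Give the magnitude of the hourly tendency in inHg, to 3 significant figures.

0.54 mb / 3 h × 0.02953 inHg/mb = 0.00532 inHg/h.

0.00532 inHg per hour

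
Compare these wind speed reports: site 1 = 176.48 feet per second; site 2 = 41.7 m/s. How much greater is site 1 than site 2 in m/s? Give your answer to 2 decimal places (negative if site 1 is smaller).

site 1: 176.48 ft/s = 53.7911 m/s.
Difference: 53.7911 − 41.7000 = 12.09 m/s.

12.09 m/s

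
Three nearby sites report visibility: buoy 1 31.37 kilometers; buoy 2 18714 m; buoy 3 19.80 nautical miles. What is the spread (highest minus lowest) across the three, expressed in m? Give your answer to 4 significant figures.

17960 m

buoy 1: 31.37 km = 31370.00 m.
buoy 3: 19.80 nmi = 36669.60 m.
Spread: 36669.60 − 18714.00 = 17960 m.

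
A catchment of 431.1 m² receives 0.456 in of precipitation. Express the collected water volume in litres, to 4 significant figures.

4993 litres

Depth: 0.456 in × 25.4 = 11.5824 mm.
1 mm over 1 m² is 1 L, so volume = 11.5824 × 431.1 = 4993.1726 L ≈ 4993 L.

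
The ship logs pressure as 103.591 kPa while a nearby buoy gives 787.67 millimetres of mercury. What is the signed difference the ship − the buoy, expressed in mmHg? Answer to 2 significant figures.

-11 mmHg

the ship: 103.591 kPa = 777.00 mmHg.
Difference: 777.00 − 787.67 = -11 mmHg.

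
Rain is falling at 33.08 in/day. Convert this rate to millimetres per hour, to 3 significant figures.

35.0 mm/hour

33.08 in/day × 25.4 mm/in × 0.0416667 day/hour = 35.0 mm/hour.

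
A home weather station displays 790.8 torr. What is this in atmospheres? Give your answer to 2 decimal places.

1 mmHg = 0.00131579 atm, so 790.8 × 0.00131579 = 1.04 atm.

1.04 atm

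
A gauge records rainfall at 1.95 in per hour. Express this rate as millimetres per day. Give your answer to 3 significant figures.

1190 mm/day

1.95 in/hour × 25.4 mm/in × 24 hour/day = 1190 mm/day.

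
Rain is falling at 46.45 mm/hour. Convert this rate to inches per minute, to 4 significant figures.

0.03048 in/minute

46.45 mm/hour × 0.0393701 in/mm × 0.0166667 hour/minute = 0.03048 in/minute.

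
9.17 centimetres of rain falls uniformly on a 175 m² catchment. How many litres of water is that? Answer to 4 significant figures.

Depth: 9.17 cm × 10 = 91.7 mm.
1 mm over 1 m² is 1 L, so volume = 91.7 × 175 = 16047.5 L ≈ 16050 L.

16050 litres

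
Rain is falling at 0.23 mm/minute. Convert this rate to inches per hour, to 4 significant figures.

0.23 mm/minute × 0.0393701 in/mm × 60 minute/hour = 0.5433 in/hour.

0.5433 in/hour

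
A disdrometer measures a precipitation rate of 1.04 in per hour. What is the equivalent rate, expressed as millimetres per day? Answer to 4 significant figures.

1.04 in/hour × 25.4 mm/in × 24 hour/day = 634.0 mm/day.

634.0 mm/day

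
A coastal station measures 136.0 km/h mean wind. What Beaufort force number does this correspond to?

136.0 km/h = 37.8 m/s, which is Beaufort 12 (hurricane force, ≥32.7 m/s).

Beaufort force 12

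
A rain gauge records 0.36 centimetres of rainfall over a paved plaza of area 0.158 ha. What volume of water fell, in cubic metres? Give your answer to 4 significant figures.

5.688 cubic metres

Depth: 0.36 cm × 10 = 3.6 mm.
Area: 0.158 ha = 1580 m².
1 mm over 1 m² is 1 L, so volume = 3.6 × 1580 = 5688 L = 5.688 m³.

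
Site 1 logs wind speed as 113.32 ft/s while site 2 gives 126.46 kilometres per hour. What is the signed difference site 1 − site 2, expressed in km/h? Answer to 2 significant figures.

site 1: 113.32 ft/s = 124.344 km/h.
Difference: 124.344 − 126.460 = -2.1 km/h.

-2.1 km/h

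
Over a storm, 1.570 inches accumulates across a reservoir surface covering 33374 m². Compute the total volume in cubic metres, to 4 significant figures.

1331 cubic metres

Depth: 1.570 in × 25.4 = 39.878 mm.
1 mm over 1 m² is 1 L, so volume = 39.878 × 33374 = 1330888.4 L = 1331 m³.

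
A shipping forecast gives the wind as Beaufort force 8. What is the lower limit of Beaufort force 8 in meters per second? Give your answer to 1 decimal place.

17.2 m/s

Beaufort 8 (gale) spans 17.2–20.7 m/s.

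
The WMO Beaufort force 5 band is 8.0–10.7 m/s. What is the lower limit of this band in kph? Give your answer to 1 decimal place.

8.0–10.7 m/s × 3.6 = 28.8–38.5 km/h.

28.8 km/h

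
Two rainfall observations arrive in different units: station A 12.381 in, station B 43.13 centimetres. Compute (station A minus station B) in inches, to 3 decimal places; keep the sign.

-4.599 in

station B: 43.13 cm = 16.98031 in.
Difference: 12.38100 − 16.98031 = -4.599 in.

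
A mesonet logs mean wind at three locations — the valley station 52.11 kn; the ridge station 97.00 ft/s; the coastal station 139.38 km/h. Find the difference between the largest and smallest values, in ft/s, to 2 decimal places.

the valley station: 52.11 kt = 87.9518 ft/s.
the coastal station: 139.38 km/h = 127.0232 ft/s.
Spread: 127.0232 − 87.9518 = 39.07 ft/s.

39.07 ft/s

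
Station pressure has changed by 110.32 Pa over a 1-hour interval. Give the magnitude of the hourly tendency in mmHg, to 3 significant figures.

110.32 Pa / 1 h × 0.00750062 mmHg/Pa = 0.827 mmHg/h.

0.827 mmHg per hour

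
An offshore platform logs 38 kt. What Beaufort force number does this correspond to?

38 kt lies in the Beaufort 8 band (gale, 34–40 kt).

Beaufort force 8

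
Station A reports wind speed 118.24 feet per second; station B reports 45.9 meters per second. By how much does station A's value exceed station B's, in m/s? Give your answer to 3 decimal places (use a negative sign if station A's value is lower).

station A: 118.24 ft/s = 36.03955 m/s.
Difference: 36.03955 − 45.90000 = -9.860 m/s.

-9.860 m/s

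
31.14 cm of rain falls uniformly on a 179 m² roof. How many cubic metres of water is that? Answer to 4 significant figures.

55.74 cubic metres

Depth: 31.14 cm × 10 = 311.4 mm.
1 mm over 1 m² is 1 L, so volume = 311.4 × 179 = 55740.6 L = 55.74 m³.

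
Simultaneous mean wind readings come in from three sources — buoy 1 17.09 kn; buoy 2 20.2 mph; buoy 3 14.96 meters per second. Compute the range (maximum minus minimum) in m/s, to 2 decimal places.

buoy 1: 17.09 kt = 8.7919 m/s.
buoy 2: 20.2 mph = 9.0302 m/s.
Spread: 14.9600 − 8.7919 = 6.17 m/s.

6.17 m/s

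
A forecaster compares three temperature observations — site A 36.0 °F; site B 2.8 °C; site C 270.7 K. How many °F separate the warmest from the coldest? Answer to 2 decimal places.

site A: 36.0 °F = 2.222 °C.
site C: 270.7 K = -2.450 °C.
Spread: 2.800 − (-2.450) = 5.250 °C = 9.45 °F.

9.45 °F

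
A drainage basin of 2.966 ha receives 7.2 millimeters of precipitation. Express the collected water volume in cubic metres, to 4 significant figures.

213.6 cubic metres

Area: 2.966 ha = 29660 m².
1 mm over 1 m² is 1 L, so volume = 7.2 × 29660 = 213552 L = 213.6 m³.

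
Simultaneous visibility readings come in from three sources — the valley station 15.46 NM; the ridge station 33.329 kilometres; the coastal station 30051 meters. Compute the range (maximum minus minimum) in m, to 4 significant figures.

4697 m

the valley station: 15.46 nmi = 28631.92 m.
the ridge station: 33.329 km = 33329.00 m.
Spread: 33329.00 − 28631.92 = 4697 m.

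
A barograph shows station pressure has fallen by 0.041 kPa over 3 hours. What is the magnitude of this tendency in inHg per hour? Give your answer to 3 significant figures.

0.041 kPa / 3 h × 0.2953 inHg/kPa = 0.00404 inHg/h.

0.00404 inHg per hour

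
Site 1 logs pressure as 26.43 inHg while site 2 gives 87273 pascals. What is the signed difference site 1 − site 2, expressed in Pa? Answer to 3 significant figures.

2230 Pa

site 1: 26.43 inHg = 89502.26 Pa.
Difference: 89502.26 − 87273.00 = 2230 Pa.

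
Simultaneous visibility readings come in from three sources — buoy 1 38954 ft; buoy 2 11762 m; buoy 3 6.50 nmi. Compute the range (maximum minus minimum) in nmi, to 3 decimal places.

0.149 nmi

buoy 1: 38954 ft = 6.41100 nmi.
buoy 2: 11762 m = 6.35097 nmi.
Spread: 6.50000 − 6.35097 = 0.149 nmi.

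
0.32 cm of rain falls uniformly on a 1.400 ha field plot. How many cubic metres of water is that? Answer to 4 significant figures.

Depth: 0.32 cm × 10 = 3.2 mm.
Area: 1.400 ha = 14000 m².
1 mm over 1 m² is 1 L, so volume = 3.2 × 14000 = 44800 L = 44.80 m³.

44.80 cubic metres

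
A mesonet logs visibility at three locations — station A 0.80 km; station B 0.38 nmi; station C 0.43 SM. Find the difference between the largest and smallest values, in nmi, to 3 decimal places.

station A: 0.80 km = 0.43197 nmi.
station C: 0.43 SM = 0.37366 nmi.
Spread: 0.43197 − 0.37366 = 0.058 nmi.

0.058 nmi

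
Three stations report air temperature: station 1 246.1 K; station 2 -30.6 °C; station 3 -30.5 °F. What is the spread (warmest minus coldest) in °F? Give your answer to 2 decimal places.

station 1: 246.1 K = -27.050 °C.
station 3: -30.5 °F = -34.722 °C.
Spread: (-27.050) − (-34.722) = 7.672 °C = 13.81 °F.

13.81 °F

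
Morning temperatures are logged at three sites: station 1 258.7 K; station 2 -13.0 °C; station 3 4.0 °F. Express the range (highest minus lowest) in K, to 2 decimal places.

2.56 K

station 1: 258.7 K = -14.450 °C.
station 3: 4.0 °F = -15.556 °C.
Spread: (-13.000) − (-15.556) = 2.556 °C.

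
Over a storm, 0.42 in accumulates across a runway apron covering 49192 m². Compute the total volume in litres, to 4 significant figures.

524800 litres

Depth: 0.42 in × 25.4 = 10.668 mm.
1 mm over 1 m² is 1 L, so volume = 10.668 × 49192 = 524780.26 L ≈ 524800 L.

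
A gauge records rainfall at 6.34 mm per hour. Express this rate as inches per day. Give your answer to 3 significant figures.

5.99 in/day

6.34 mm/hour × 0.0393701 in/mm × 24 hour/day = 5.99 in/day.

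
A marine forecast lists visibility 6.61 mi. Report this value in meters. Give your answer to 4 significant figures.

1 SM = 1609.34 m, so 6.61 × 1609.34 = 10640 m.

10640 m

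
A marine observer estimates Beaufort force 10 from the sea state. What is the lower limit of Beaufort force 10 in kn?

Beaufort 10 (storm) spans 48–55 knots.

48 kt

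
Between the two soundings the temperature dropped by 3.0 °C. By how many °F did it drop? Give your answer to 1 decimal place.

5.4 °F

Converting a difference, only the 9/5 scale factor applies: Δ°F = 3.0 × 1.8 = 5.4 °F.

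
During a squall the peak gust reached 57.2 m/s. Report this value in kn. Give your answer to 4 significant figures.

111.2 kt

1 m/s = 1.94384 kt, so 57.2 × 1.94384 = 111.2 kt.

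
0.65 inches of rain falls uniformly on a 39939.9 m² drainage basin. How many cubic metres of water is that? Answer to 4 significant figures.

659.4 cubic metres

Depth: 0.65 in × 25.4 = 16.51 mm.
1 mm over 1 m² is 1 L, so volume = 16.51 × 39939.9 = 659407.75 L = 659.4 m³.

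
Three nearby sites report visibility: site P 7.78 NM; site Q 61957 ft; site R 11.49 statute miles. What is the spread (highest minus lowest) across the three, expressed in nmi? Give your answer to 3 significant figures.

2.42 nmi

site Q: 61957 ft = 10.1968 nmi.
site R: 11.49 SM = 9.9845 nmi.
Spread: 10.1968 − 7.7800 = 2.42 nmi.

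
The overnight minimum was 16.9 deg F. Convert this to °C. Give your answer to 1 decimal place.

-8.4 °C

°C = (°F − 32) × 5/9 = (16.9 − 32) / 1.8 = -8.4 °C.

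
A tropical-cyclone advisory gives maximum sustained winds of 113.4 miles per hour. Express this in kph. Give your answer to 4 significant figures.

182.5 km/h

1 mph = 1.60934 km/h, so 113.4 × 1.60934 = 182.5 km/h.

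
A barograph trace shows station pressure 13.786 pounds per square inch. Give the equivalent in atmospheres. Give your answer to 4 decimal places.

1 psi = 0.068046 atm, so 13.786 × 0.068046 = 0.9381 atm.

0.9381 atm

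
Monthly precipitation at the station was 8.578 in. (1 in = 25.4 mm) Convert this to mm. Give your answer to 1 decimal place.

1 in = 25.4 mm, so 8.578 × 25.4 = 217.9 mm.

217.9 mm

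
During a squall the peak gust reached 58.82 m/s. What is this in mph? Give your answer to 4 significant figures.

131.6 mph

1 m/s = 2.23694 mph, so 58.82 × 2.23694 = 131.6 mph.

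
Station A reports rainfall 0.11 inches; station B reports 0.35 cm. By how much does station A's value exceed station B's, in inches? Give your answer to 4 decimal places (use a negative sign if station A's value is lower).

-0.0278 in

station B: 0.35 cm = 0.137795 in.
Difference: 0.110000 − 0.137795 = -0.0278 in.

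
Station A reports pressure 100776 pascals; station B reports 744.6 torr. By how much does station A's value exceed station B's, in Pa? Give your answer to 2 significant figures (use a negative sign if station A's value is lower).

1500 Pa

station B: 744.6 mmHg = 99271.85 Pa.
Difference: 100776.00 − 99271.85 = 1500 Pa.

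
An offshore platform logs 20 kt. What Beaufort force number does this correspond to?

Beaufort force 5

20 kt lies in the Beaufort 5 band (fresh breeze, 17–21 kt).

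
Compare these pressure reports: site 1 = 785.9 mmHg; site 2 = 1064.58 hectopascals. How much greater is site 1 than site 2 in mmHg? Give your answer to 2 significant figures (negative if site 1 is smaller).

site 2: 1064.58 hPa = 798.50 mmHg.
Difference: 785.90 − 798.50 = -13 mmHg.

-13 mmHg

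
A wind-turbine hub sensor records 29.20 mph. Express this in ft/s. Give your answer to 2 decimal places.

42.83 ft/s

1 mph = 1.46667 ft/s, so 29.20 × 1.46667 = 42.83 ft/s.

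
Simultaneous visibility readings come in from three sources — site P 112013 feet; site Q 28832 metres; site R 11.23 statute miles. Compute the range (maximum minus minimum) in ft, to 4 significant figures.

site Q: 28832 m = 94593.18 ft.
site R: 11.23 SM = 59294.40 ft.
Spread: 112013.00 − 59294.40 = 52720 ft.

52720 ft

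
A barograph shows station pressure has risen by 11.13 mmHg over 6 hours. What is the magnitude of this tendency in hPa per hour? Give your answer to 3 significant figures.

11.13 mmHg / 6 h × 1.33322 hPa/mmHg = 2.47 hPa/h.

2.47 hPa per hour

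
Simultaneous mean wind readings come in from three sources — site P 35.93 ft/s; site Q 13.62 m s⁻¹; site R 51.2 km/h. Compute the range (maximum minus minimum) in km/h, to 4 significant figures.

11.77 km/h

site P: 35.93 ft/s = 39.4253 km/h.
site Q: 13.62 m/s = 49.0320 km/h.
Spread: 51.2000 − 39.4253 = 11.77 km/h.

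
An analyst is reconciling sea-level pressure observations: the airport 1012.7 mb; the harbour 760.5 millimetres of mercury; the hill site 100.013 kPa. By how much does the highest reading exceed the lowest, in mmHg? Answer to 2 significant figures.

the airport: 1012.7 mb = 759.59 mmHg.
the hill site: 100.013 kPa = 750.16 mmHg.
Spread: 760.50 − 750.16 = 10 mmHg.

10 mmHg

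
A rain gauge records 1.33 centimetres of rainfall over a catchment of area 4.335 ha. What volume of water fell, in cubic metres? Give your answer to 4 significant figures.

Depth: 1.33 cm × 10 = 13.3 mm.
Area: 4.335 ha = 43350 m².
1 mm over 1 m² is 1 L, so volume = 13.3 × 43350 = 576555 L = 576.6 m³.

576.6 cubic metres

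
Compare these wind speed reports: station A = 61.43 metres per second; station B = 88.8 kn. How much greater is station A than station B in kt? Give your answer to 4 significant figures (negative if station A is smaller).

station A: 61.43 m/s = 119.4104 kt.
Difference: 119.4104 − 88.8000 = 30.61 kt.

30.61 kt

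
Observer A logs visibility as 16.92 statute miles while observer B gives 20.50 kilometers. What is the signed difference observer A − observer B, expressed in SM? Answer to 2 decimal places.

observer B: 20.50 km = 12.7381 SM.
Difference: 16.9200 − 12.7381 = 4.18 SM.

4.18 SM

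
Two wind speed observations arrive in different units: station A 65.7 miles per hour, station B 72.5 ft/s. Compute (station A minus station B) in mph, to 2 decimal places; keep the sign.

station B: 72.5 ft/s = 49.4318 mph.
Difference: 65.7000 − 49.4318 = 16.27 mph.

16.27 mph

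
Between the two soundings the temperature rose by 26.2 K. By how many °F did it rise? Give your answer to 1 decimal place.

For a temperature change the 32° offset cancels: Δ°F = 26.2 × 1.8 = 47.2 °F.

47.2 °F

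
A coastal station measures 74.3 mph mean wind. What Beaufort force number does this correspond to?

74.3 mph = 33.2 m/s, which is Beaufort 12 (hurricane force, ≥32.7 m/s).

Beaufort force 12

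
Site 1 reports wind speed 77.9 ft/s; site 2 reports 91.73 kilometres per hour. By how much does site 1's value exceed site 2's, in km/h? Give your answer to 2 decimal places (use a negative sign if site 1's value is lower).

-6.25 km/h

site 1: 77.9 ft/s = 85.4781 km/h.
Difference: 85.4781 − 91.7300 = -6.25 km/h.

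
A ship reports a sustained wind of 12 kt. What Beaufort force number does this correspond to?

12 kt lies in the Beaufort 4 band (moderate breeze, 11–16 kt).

Beaufort force 4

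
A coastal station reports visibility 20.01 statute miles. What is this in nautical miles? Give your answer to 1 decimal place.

1 SM = 0.868976 nmi, so 20.01 × 0.868976 = 17.4 nmi.

17.4 nmi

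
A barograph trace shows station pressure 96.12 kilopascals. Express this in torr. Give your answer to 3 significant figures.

721 mmHg

1 kPa = 7.50062 mmHg, so 96.12 × 7.50062 = 721 mmHg.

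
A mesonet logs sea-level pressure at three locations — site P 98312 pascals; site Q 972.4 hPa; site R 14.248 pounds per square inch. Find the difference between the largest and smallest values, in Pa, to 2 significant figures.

1100 Pa

site Q: 972.4 hPa = 97240.00 Pa.
site R: 14.248 psi = 98236.50 Pa.
Spread: 98312.00 − 97240.00 = 1100 Pa.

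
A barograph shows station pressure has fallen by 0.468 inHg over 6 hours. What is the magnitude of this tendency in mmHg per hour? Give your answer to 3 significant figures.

0.468 inHg / 6 h × 25.4 mmHg/inHg = 1.98 mmHg/h.

1.98 mmHg per hour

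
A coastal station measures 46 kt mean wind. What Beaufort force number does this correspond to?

Beaufort force 9

46 kt lies in the Beaufort 9 band (strong gale, 41–47 kt).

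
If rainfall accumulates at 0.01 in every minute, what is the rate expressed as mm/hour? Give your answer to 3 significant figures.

15.2 mm/hour

0.01 in/minute × 25.4 mm/in × 60 minute/hour = 15.2 mm/hour.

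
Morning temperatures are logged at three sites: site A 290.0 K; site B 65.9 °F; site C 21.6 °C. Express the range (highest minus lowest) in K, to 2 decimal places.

site A: 290.0 K = 16.850 °C.
site B: 65.9 °F = 18.833 °C.
Spread: 21.600 − 16.850 = 4.750 °C.

4.75 K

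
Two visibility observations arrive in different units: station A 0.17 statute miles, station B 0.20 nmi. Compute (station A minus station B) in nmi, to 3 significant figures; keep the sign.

-0.0523 nmi

station A: 0.17 SM = 0.147726 nmi.
Difference: 0.147726 − 0.200000 = -0.0523 nmi.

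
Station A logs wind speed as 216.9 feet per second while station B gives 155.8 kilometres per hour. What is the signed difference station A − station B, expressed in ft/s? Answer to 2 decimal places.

station B: 155.8 km/h = 141.9875 ft/s.
Difference: 216.9000 − 141.9875 = 74.91 ft/s.

74.91 ft/s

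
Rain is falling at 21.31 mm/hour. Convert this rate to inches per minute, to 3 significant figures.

21.31 mm/hour × 0.0393701 in/mm × 0.0166667 hour/minute = 0.0140 in/minute.

0.0140 in/minute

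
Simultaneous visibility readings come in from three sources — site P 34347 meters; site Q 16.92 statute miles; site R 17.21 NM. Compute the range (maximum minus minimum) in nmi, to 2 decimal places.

3.84 nmi

site P: 34347 m = 18.5459 nmi.
site Q: 16.92 SM = 14.7031 nmi.
Spread: 18.5459 − 14.7031 = 3.84 nmi.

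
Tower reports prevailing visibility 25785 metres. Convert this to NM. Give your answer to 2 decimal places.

1 m = 0.000539957 nmi, so 25785 × 0.000539957 = 13.92 nmi.

13.92 nmi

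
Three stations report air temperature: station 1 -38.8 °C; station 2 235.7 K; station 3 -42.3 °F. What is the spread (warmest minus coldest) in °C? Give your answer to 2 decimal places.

station 2: 235.7 K = -37.450 °C.
station 3: -42.3 °F = -41.278 °C.
Spread: (-37.450) − (-41.278) = 3.828 °C.

3.83 °C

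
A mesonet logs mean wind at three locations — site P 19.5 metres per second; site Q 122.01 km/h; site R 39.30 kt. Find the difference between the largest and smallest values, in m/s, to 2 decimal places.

site Q: 122.01 km/h = 33.8917 m/s.
site R: 39.30 kt = 20.2177 m/s.
Spread: 33.8917 − 19.5000 = 14.39 m/s.

14.39 m/s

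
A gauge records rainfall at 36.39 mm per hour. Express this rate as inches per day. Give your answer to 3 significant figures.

34.4 in/day

36.39 mm/hour × 0.0393701 in/mm × 24 hour/day = 34.4 in/day.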